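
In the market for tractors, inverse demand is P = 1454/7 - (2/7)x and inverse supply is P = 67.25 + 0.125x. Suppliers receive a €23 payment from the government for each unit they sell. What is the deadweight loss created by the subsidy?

Deadweight loss = €644

Pre-subsidy: 1454/7 - (2/7)x = 67.25 + 0.125x gives x* = 342 and P* = 110.
With the subsidy, sellers receive Ps = Pb + 23 for each unit, where Pb is the price buyers pay.
On the curves, Pb = 1454/7 - (2/7)x and Ps = 67.25 + 0.125x; the wedge Ps − Pb = 23 gives 67.25 + 0.125x − (1454/7 - (2/7)x) = 23, so x' = 398.
Then Pb = 1454/7 − (2/7)·398 = 94 and Ps = 67.25 + 0.125·398 = 117.
The subsidy expands output by 398 − 342 = 56 past the efficient level; on those units the gap between marginal cost and willingness to pay runs from 0 up to 23.
DWL = ½ × 23 × 56 = 644.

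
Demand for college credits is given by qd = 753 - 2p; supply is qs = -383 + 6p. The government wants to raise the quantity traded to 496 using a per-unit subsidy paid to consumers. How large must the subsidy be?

At q = 496, invert demand for the buyer price: pb = (753 − 496)/2 = 128.5; invert supply for the seller price: ps = (496 − (-383))/6 = 146.5.
The subsidy must fill the gap: s = ps − pb = 146.5 − 128.5 = 18.

Required subsidy s = 18 per unit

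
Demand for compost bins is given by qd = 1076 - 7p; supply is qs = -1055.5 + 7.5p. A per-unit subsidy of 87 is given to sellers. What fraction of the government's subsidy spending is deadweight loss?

DWL / government spending = 315/724

Pre-subsidy: 1076 - 7p = -1055.5 + 7.5p gives p* = 147, q* = 47.
With the subsidy, sellers receive ps = pb + 87 for each unit, where pb is the price buyers pay.
Supply in terms of pb becomes qs = -1055.5 + 7.5(pb + 87) = -403 + 7.5pb. Setting this equal to demand: 1076 - 7pb = -403 + 7.5pb, so pb = 102.
Sellers receive ps = 102 + 87 = 189; q' = 1076 − 7·102 = 362.
ΔCS = ½(47 + 362)(147 − 102) = 9202.5; ΔPS = ½(47 + 362)(189 − 147) = 8589.
Government spending = 87 × 362 = 31494.
DWL = ½ × 87 × (362 − 47) = 13702.5; fraction = 13702.5 / 31494 = 315/724.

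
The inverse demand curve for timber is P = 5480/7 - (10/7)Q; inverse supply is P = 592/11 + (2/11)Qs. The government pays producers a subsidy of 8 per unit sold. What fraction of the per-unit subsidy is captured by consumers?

Consumer share = 55/62

Pre-subsidy: 5480/7 - (10/7)Q = 592/11 + (2/11)Q gives Q* = 14034/31 and P* = 4220/31.
With the subsidy, sellers receive Ps = Pb + 8 for each unit, where Pb is the price buyers pay.
On the curves, Pb = 5480/7 - (10/7)Q and Ps = 592/11 + (2/11)Q; the wedge Ps − Pb = 8 gives 592/11 + (2/11)Q − (5480/7 - (10/7)Q) = 8, so Q' = 14188/31.
Then Pb = 5480/7 − (10/7)·(14188/31) = 4000/31 and Ps = 592/11 + (2/11)·(14188/31) = 4248/31.
Buyers' price falls by P* − Pb = 4220/31 − 4000/31 = 220/31; sellers' price rises by Ps − P* = 4248/31 − 4220/31 = 28/31.
So consumers capture (220/31)/8 = 55/62 of each unit of subsidy.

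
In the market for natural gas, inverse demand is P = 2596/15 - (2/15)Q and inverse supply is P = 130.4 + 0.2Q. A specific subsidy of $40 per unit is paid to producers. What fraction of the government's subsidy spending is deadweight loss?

Pre-subsidy: 2596/15 - (2/15)Q = 130.4 + 0.2Q gives Q* = 128 and P* = 156.
With the subsidy, sellers receive Ps = Pb + 40 for each unit, where Pb is the price buyers pay.
On the curves, Pb = 2596/15 - (2/15)Q and Ps = 130.4 + 0.2Q; the wedge Ps − Pb = 40 gives 130.4 + 0.2Q − (2596/15 - (2/15)Q) = 40, so Q' = 248.
Then Pb = 2596/15 − (2/15)·248 = 140 and Ps = 130.4 + 0.2·248 = 180.
ΔCS = ½(128 + 248)(156 − 140) = 3008; ΔPS = ½(128 + 248)(180 − 156) = 4512.
Government spending = 40 × 248 = 9920.
DWL = ½ × 40 × (248 − 128) = 2400; fraction = 2400 / 9920 = 15/62.

DWL / government spending = 15/62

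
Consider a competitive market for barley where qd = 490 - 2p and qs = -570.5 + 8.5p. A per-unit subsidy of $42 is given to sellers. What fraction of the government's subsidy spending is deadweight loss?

Pre-subsidy: 490 - 2p = -570.5 + 8.5p gives p* = 101, q* = 288.
With the subsidy, sellers receive ps = pb + 42 for each unit, where pb is the price buyers pay.
Supply in terms of pb becomes qs = -570.5 + 8.5(pb + 42) = -213.5 + 8.5pb. Setting this equal to demand: 490 - 2pb = -213.5 + 8.5pb, so pb = 67.
Sellers receive ps = 67 + 42 = 109; q' = 490 − 2·67 = 356.
ΔCS = ½(288 + 356)(101 − 67) = 10948; ΔPS = ½(288 + 356)(109 − 101) = 2576.
Government spending = 42 × 356 = 14952.
DWL = ½ × 42 × (356 − 288) = 1428; fraction = 1428 / 14952 = 17/178.

DWL / government spending = 17/178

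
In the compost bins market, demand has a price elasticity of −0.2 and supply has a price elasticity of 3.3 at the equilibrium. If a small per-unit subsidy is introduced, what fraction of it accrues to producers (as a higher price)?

Producer share = 2/35

For a small subsidy around the equilibrium, the benefit split depends on the relative slopes, which at a point are proportional to the elasticities.
Buyer share = εs/(εs + |εd|) = 3.3/(3.3 + 0.2) = 33/35; seller share = |εd|/(εs + |εd|) = 2/35.
So producers capture 2/35 of the subsidy.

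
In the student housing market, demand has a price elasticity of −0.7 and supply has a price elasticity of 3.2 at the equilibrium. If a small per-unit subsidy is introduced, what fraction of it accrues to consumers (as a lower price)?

Consumer share = 32/39

For a small subsidy around the equilibrium, the benefit split depends on the relative slopes, which at a point are proportional to the elasticities.
Buyer share = εs/(εs + |εd|) = 3.2/(3.2 + 0.7) = 32/39; seller share = |εd|/(εs + |εd|) = 7/39.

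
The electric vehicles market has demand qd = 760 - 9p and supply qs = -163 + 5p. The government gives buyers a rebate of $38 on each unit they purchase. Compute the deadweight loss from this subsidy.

Pre-subsidy: 760 - 9p = -163 + 5p gives p* = 923/14, q* = 2333/14.
With the rebate, buyers effectively pay pb = ps − 38, where ps is the price sellers receive.
Demand in terms of ps becomes qd = 760 − 9(ps − 38) = 1102 - 9ps. Setting this equal to supply: 1102 - 9ps = -163 + 5ps, so ps = 1265/14.
Buyers pay pb = 1265/14 − 38 = 733/14; q' = -163 + 5·(1265/14) = 4043/14.
The subsidy expands output by 4043/14 − 2333/14 = 855/7 past the efficient level; on those units the gap between marginal cost and willingness to pay runs from 0 up to 38.
DWL = ½ × 38 × 855/7 = 16245/7.

Deadweight loss = 16245/7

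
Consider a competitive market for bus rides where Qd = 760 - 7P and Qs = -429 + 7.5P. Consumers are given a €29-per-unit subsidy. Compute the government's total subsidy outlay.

Pre-subsidy: 760 - 7P = -429 + 7.5P gives P* = 82, Q* = 186.
With the rebate, buyers effectively pay Pb = Ps − 29, where Ps is the price sellers receive.
Demand in terms of Ps becomes Qd = 760 − 7(Ps − 29) = 963 - 7Ps. Setting this equal to supply: 963 - 7Ps = -429 + 7.5Ps, so Ps = 96.
Buyers pay Pb = 96 − 29 = 67; Q' = -429 + 7.5·96 = 291.
Government outlay = subsidy × quantity = 29 × 291 = 8439.

Government cost = €8439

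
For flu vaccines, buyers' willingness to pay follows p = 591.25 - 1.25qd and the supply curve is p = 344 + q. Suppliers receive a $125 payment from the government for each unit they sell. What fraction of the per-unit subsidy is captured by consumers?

Consumer share = 5/9

Pre-subsidy: 591.25 - 1.25q = 344 + q gives q* = 989/9 and p* = 4085/9.
With the subsidy, sellers receive ps = pb + 125 for each unit, where pb is the price buyers pay.
On the curves, pb = 591.25 - 1.25q and ps = 344 + q; the wedge ps − pb = 125 gives 344 + q − (591.25 - 1.25q) = 125, so q' = 1489/9.
Then pb = 591.25 − 1.25·(1489/9) = 3460/9 and ps = 344 + 1·(1489/9) = 4585/9.
Buyers' price falls by p* − pb = 4085/9 − 3460/9 = 625/9; sellers' price rises by ps − p* = 4585/9 − 4085/9 = 500/9.
So consumers capture (625/9)/125 = 5/9 of each unit of subsidy.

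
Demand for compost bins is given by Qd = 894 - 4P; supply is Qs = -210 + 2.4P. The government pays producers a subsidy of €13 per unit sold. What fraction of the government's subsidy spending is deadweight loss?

DWL / government spending = 13/298

Pre-subsidy: 894 - 4P = -210 + 2.4P gives P* = 172.5, Q* = 204.
With the subsidy, sellers receive Ps = Pb + 13 for each unit, where Pb is the price buyers pay.
Supply in terms of Pb becomes Qs = -210 + 2.4(Pb + 13) = -178.8 + 2.4Pb. Setting this equal to demand: 894 - 4Pb = -178.8 + 2.4Pb, so Pb = 167.625.
Sellers receive Ps = 167.625 + 13 = 180.625; Q' = 894 − 4·167.625 = 223.5.
ΔCS = ½(204 + 223.5)(172.5 − 167.625) = 1042.03125; ΔPS = ½(204 + 223.5)(180.625 − 172.5) = 1736.71875.
Government spending = 13 × 223.5 = 2905.5.
DWL = ½ × 13 × (223.5 − 204) = 126.75; fraction = 126.75 / 2905.5 = 13/298.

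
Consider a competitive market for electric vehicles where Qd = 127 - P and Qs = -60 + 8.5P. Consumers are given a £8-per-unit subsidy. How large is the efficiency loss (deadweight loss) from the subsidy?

Deadweight loss = 544/19

Pre-subsidy: 127 - P = -60 + 8.5P gives P* = 374/19, Q* = 2039/19.
With the rebate, buyers effectively pay Pb = Ps − 8, where Ps is the price sellers receive.
Demand in terms of Ps becomes Qd = 127 − 1(Ps − 8) = 135 - Ps. Setting this equal to supply: 135 - Ps = -60 + 8.5Ps, so Ps = 390/19.
Buyers pay Pb = 390/19 − 8 = 238/19; Q' = -60 + 8.5·(390/19) = 2175/19.
The subsidy expands output by 2175/19 − 2039/19 = 136/19 past the efficient level; on those units the gap between marginal cost and willingness to pay runs from 0 up to 8.
DWL = ½ × 8 × 136/19 = 544/19.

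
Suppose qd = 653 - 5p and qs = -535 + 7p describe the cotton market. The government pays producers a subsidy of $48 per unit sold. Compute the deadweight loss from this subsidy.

Deadweight loss = $3360

Pre-subsidy: 653 - 5p = -535 + 7p gives p* = 99, q* = 158.
With the subsidy, sellers receive ps = pb + 48 for each unit, where pb is the price buyers pay.
Supply in terms of pb becomes qs = -535 + 7(pb + 48) = -199 + 7pb. Setting this equal to demand: 653 - 5pb = -199 + 7pb, so pb = 71.
Sellers receive ps = 71 + 48 = 119; q' = 653 − 5·71 = 298.
The subsidy expands output by 298 − 158 = 140 past the efficient level; on those units the gap between marginal cost and willingness to pay runs from 0 up to 48.
DWL = ½ × 48 × 140 = 3360.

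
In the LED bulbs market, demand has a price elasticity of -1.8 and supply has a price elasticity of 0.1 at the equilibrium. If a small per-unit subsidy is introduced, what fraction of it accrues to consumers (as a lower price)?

Consumer share = 1/19

For a small subsidy around the equilibrium, the benefit split depends on the relative slopes, which at a point are proportional to the elasticities.
Buyer share = εs/(εs + |εd|) = 0.1/(0.1 + 1.8) = 1/19; seller share = |εd|/(εs + |εd|) = 18/19.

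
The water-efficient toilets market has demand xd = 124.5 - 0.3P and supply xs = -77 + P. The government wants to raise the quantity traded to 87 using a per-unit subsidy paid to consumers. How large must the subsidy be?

Required subsidy s = 39 per unit

At x = 87, invert demand for the buyer price: Pb = (124.5 − 87)/0.3 = 125; invert supply for the seller price: Ps = (87 − (-77))/1 = 164.
The subsidy must fill the gap: s = Ps − Pb = 164 − 125 = 39.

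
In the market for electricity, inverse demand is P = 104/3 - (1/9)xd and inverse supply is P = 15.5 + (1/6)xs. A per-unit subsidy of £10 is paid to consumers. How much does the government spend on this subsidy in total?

Government cost = £1050

Pre-subsidy: 104/3 - (1/9)x = 15.5 + (1/6)x gives x* = 69 and P* = 27.
With the rebate, buyers effectively pay Pb = Ps − 10, where Ps is the price sellers receive.
On the curves, Pb = 104/3 - (1/9)x and Ps = 15.5 + (1/6)x; the wedge Ps − Pb = 10 gives 15.5 + (1/6)x − (104/3 - (1/9)x) = 10, so x' = 105.
Then Pb = 104/3 − (1/9)·105 = 23 and Ps = 15.5 + (1/6)·105 = 33.
Government outlay = subsidy × quantity = 10 × 105 = 1050.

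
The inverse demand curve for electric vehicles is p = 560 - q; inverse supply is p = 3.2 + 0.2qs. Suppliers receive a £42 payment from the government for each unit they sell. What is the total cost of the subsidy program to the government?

Pre-subsidy: 560 - q = 3.2 + 0.2q gives q* = 464 and p* = 96.
With the subsidy, sellers receive ps = pb + 42 for each unit, where pb is the price buyers pay.
On the curves, pb = 560 - q and ps = 3.2 + 0.2q; the wedge ps − pb = 42 gives 3.2 + 0.2q − (560 - q) = 42, so q' = 499.
Then pb = 560 − 1·499 = 61 and ps = 3.2 + 0.2·499 = 103.
Government outlay = subsidy × quantity = 42 × 499 = 20958.

Government cost = £20958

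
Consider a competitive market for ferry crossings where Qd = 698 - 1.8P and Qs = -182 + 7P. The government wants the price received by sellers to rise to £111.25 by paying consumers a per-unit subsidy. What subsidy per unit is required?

Required subsidy s = £55 per unit

At a seller price of 111.25, quantity supplied is -182 + 7·111.25 = 596.75.
Buyers absorb 596.75 only when they pay Pb with 698 − 1.8·Pb = 596.75, i.e. Pb = 56.25.
s = Ps − Pb = 111.25 − 56.25 = 55.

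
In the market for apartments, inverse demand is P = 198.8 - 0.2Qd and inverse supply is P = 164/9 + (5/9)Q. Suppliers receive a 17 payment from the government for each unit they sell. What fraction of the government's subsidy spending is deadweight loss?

DWL / government spending = 45/1046

Pre-subsidy: 198.8 - 0.2Q = 164/9 + (5/9)Q gives Q* = 239 and P* = 151.
With the subsidy, sellers receive Ps = Pb + 17 for each unit, where Pb is the price buyers pay.
On the curves, Pb = 198.8 - 0.2Q and Ps = 164/9 + (5/9)Q; the wedge Ps − Pb = 17 gives 164/9 + (5/9)Q − (198.8 - 0.2Q) = 17, so Q' = 261.5.
Then Pb = 198.8 − 0.2·261.5 = 146.5 and Ps = 164/9 + (5/9)·261.5 = 163.5.
ΔCS = ½(239 + 261.5)(151 − 146.5) = 1126.125; ΔPS = ½(239 + 261.5)(163.5 − 151) = 3128.125.
Government spending = 17 × 261.5 = 4445.5.
DWL = ½ × 17 × (261.5 − 239) = 191.25; fraction = 191.25 / 4445.5 = 45/1046.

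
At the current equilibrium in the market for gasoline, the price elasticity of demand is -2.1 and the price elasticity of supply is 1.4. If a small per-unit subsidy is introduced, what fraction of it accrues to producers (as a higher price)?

For a small subsidy around the equilibrium, the benefit split depends on the relative slopes, which at a point are proportional to the elasticities.
Buyer share = εs/(εs + |εd|) = 1.4/(1.4 + 2.1) = 0.4; seller share = |εd|/(εs + |εd|) = 0.6.
So producers capture 0.6 of the subsidy.

Producer share = 0.6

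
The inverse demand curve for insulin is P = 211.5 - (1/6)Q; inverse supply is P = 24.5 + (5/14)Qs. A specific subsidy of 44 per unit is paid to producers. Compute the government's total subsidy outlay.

Pre-subsidy: 211.5 - (1/6)Q = 24.5 + (5/14)Q gives Q* = 357 and P* = 152.
With the subsidy, sellers receive Ps = Pb + 44 for each unit, where Pb is the price buyers pay.
On the curves, Pb = 211.5 - (1/6)Q and Ps = 24.5 + (5/14)Q; the wedge Ps − Pb = 44 gives 24.5 + (5/14)Q − (211.5 - (1/6)Q) = 44, so Q' = 441.
Then Pb = 211.5 − (1/6)·441 = 138 and Ps = 24.5 + (5/14)·441 = 182.
Government outlay = subsidy × quantity = 44 × 441 = 19404.

Government cost = 19404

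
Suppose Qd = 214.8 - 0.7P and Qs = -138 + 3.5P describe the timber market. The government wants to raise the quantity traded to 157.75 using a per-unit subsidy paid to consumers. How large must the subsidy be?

Required subsidy s = 3 per unit

At Q = 157.75, invert demand for the buyer price: Pb = (214.8 − 157.75)/0.7 = 81.5; invert supply for the seller price: Ps = (157.75 − (-138))/3.5 = 84.5.
The subsidy must fill the gap: s = Ps − Pb = 84.5 − 81.5 = 3.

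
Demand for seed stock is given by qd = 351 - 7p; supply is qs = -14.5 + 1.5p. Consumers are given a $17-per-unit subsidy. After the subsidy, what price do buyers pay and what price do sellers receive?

Pre-subsidy: 351 - 7p = -14.5 + 1.5p gives p* = 43, q* = 50.
With the rebate, buyers effectively pay pb = ps − 17, where ps is the price sellers receive.
Demand in terms of ps becomes qd = 351 − 7(ps − 17) = 470 - 7ps. Setting this equal to supply: 470 - 7ps = -14.5 + 1.5ps, so ps = 57.
Buyers pay pb = 57 − 17 = 40; q' = -14.5 + 1.5·57 = 71.

Buyers pay $40; sellers receive $57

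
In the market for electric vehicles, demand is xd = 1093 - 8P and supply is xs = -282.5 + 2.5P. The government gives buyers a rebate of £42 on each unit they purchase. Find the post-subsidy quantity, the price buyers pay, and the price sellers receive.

Pre-subsidy: 1093 - 8P = -282.5 + 2.5P gives P* = 131, x* = 45.
With the rebate, buyers effectively pay Pb = Ps − 42, where Ps is the price sellers receive.
Demand in terms of Ps becomes xd = 1093 − 8(Ps − 42) = 1429 - 8Ps. Setting this equal to supply: 1429 - 8Ps = -282.5 + 2.5Ps, so Ps = 163.
Buyers pay Pb = 163 − 42 = 121; x' = -282.5 + 2.5·163 = 125.

x' = 125; buyers pay £121; sellers receive £163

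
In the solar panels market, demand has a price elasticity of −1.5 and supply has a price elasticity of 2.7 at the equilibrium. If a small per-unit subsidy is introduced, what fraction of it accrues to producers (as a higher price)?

Producer share = 5/14

For a small subsidy around the equilibrium, the benefit split depends on the relative slopes, which at a point are proportional to the elasticities.
Buyer share = εs/(εs + |εd|) = 2.7/(2.7 + 1.5) = 9/14; seller share = |εd|/(εs + |εd|) = 5/14.
So producers capture 5/14 of the subsidy.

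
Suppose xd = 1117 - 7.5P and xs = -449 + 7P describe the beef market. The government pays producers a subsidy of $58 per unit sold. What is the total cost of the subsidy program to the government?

Government cost = $29986

Pre-subsidy: 1117 - 7.5P = -449 + 7P gives P* = 108, x* = 307.
With the subsidy, sellers receive Ps = Pb + 58 for each unit, where Pb is the price buyers pay.
Supply in terms of Pb becomes xs = -449 + 7(Pb + 58) = -43 + 7Pb. Setting this equal to demand: 1117 - 7.5Pb = -43 + 7Pb, so Pb = 80.
Sellers receive Ps = 80 + 58 = 138; x' = 1117 − 7.5·80 = 517.
Government outlay = subsidy × quantity = 58 × 517 = 29986.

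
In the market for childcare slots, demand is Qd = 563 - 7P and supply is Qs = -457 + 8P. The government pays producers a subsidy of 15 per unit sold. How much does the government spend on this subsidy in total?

Pre-subsidy: 563 - 7P = -457 + 8P gives P* = 68, Q* = 87.
With the subsidy, sellers receive Ps = Pb + 15 for each unit, where Pb is the price buyers pay.
Supply in terms of Pb becomes Qs = -457 + 8(Pb + 15) = -337 + 8Pb. Setting this equal to demand: 563 - 7Pb = -337 + 8Pb, so Pb = 60.
Sellers receive Ps = 60 + 15 = 75; Q' = 563 − 7·60 = 143.
Government outlay = subsidy × quantity = 15 × 143 = 2145.

Government cost = 2145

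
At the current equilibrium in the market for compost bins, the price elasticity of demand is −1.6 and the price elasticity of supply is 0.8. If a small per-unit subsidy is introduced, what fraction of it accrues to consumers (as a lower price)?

Consumer share = 1/3

For a small subsidy around the equilibrium, the benefit split depends on the relative slopes, which at a point are proportional to the elasticities.
Buyer share = εs/(εs + |εd|) = 0.8/(0.8 + 1.6) = 1/3; seller share = |εd|/(εs + |εd|) = 2/3.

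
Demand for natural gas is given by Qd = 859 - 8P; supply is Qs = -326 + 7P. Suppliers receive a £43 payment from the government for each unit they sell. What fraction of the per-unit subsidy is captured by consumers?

Consumer share = 7/15

Pre-subsidy: 859 - 8P = -326 + 7P gives P* = 79, Q* = 227.
With the subsidy, sellers receive Ps = Pb + 43 for each unit, where Pb is the price buyers pay.
Supply in terms of Pb becomes Qs = -326 + 7(Pb + 43) = -25 + 7Pb. Setting this equal to demand: 859 - 8Pb = -25 + 7Pb, so Pb = 884/15.
Sellers receive Ps = 884/15 + 43 = 1529/15; Q' = 859 − 8·(884/15) = 5813/15.
Buyers' price falls by P* − Pb = 79 − 884/15 = 301/15; sellers' price rises by Ps − P* = 1529/15 − 79 = 344/15.
So consumers capture (301/15)/43 = 7/15 of each unit of subsidy.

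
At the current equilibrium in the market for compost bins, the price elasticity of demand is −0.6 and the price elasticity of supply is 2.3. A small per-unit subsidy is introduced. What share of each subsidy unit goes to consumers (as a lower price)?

For a small subsidy around the equilibrium, the benefit split depends on the relative slopes, which at a point are proportional to the elasticities.
Buyer share = εs/(εs + |εd|) = 2.3/(2.3 + 0.6) = 23/29; seller share = |εd|/(εs + |εd|) = 6/29.

Consumer share = 23/29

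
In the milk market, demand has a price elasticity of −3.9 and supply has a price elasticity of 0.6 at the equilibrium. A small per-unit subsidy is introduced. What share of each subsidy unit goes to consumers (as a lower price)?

For a small subsidy around the equilibrium, the benefit split depends on the relative slopes, which at a point are proportional to the elasticities.
Buyer share = εs/(εs + |εd|) = 0.6/(0.6 + 3.9) = 2/15; seller share = |εd|/(εs + |εd|) = 13/15.

Consumer share = 2/15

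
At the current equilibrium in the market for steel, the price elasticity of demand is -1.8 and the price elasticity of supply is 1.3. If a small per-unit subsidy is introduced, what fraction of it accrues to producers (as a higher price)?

Producer share = 18/31

For a small subsidy around the equilibrium, the benefit split depends on the relative slopes, which at a point are proportional to the elasticities.
Buyer share = εs/(εs + |εd|) = 1.3/(1.3 + 1.8) = 13/31; seller share = |εd|/(εs + |εd|) = 18/31.
So producers capture 18/31 of the subsidy.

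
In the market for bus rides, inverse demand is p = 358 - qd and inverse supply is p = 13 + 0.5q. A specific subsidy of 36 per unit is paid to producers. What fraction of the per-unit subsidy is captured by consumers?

Consumer share = 2/3

Pre-subsidy: 358 - q = 13 + 0.5q gives q* = 230 and p* = 128.
With the subsidy, sellers receive ps = pb + 36 for each unit, where pb is the price buyers pay.
On the curves, pb = 358 - q and ps = 13 + 0.5q; the wedge ps − pb = 36 gives 13 + 0.5q − (358 - q) = 36, so q' = 254.
Then pb = 358 − 1·254 = 104 and ps = 13 + 0.5·254 = 140.
Buyers' price falls by p* − pb = 128 − 104 = 24; sellers' price rises by ps − p* = 140 − 128 = 12.
So consumers capture 24/36 = 2/3 of each unit of subsidy.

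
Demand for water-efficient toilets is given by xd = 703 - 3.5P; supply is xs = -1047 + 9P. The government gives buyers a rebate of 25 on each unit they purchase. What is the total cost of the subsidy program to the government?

Government cost = 6900

Pre-subsidy: 703 - 3.5P = -1047 + 9P gives P* = 140, x* = 213.
With the rebate, buyers effectively pay Pb = Ps − 25, where Ps is the price sellers receive.
Demand in terms of Ps becomes xd = 703 − 3.5(Ps − 25) = 790.5 - 3.5Ps. Setting this equal to supply: 790.5 - 3.5Ps = -1047 + 9Ps, so Ps = 147.
Buyers pay Pb = 147 − 25 = 122; x' = -1047 + 9·147 = 276.
Government outlay = subsidy × quantity = 25 × 276 = 6900.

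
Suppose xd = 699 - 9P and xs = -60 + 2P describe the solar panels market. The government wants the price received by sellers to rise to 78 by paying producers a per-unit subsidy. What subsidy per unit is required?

Required subsidy s = 11 per unit

At a seller price of 78, quantity supplied is -60 + 2·78 = 96.
Buyers absorb 96 only when they pay Pb with 699 − 9·Pb = 96, i.e. Pb = 67.
s = Ps − Pb = 78 − 67 = 11.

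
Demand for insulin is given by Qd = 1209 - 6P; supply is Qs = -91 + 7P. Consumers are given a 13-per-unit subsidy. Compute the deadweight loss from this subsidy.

Deadweight loss = 273

Pre-subsidy: 1209 - 6P = -91 + 7P gives P* = 100, Q* = 609.
With the rebate, buyers effectively pay Pb = Ps − 13, where Ps is the price sellers receive.
Demand in terms of Ps becomes Qd = 1209 − 6(Ps − 13) = 1287 - 6Ps. Setting this equal to supply: 1287 - 6Ps = -91 + 7Ps, so Ps = 106.
Buyers pay Pb = 106 − 13 = 93; Q' = -91 + 7·106 = 651.
The subsidy expands output by 651 − 609 = 42 past the efficient level; on those units the gap between marginal cost and willingness to pay runs from 0 up to 13.
DWL = ½ × 13 × 42 = 273.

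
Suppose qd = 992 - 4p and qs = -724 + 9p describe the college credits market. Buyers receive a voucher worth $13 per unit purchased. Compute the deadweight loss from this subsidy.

Pre-subsidy: 992 - 4p = -724 + 9p gives p* = 132, q* = 464.
With the rebate, buyers effectively pay pb = ps − 13, where ps is the price sellers receive.
Demand in terms of ps becomes qd = 992 − 4(ps − 13) = 1044 - 4ps. Setting this equal to supply: 1044 - 4ps = -724 + 9ps, so ps = 136.
Buyers pay pb = 136 − 13 = 123; q' = -724 + 9·136 = 500.
The subsidy expands output by 500 − 464 = 36 past the efficient level; on those units the gap between marginal cost and willingness to pay runs from 0 up to 13.
DWL = ½ × 13 × 36 = 234.

Deadweight loss = $234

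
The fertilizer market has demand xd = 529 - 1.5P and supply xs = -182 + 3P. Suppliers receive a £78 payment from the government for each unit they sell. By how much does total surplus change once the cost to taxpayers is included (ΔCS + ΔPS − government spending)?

Pre-subsidy: 529 - 1.5P = -182 + 3P gives P* = 158, x* = 292.
With the subsidy, sellers receive Ps = Pb + 78 for each unit, where Pb is the price buyers pay.
Supply in terms of Pb becomes xs = -182 + 3(Pb + 78) = 52 + 3Pb. Setting this equal to demand: 529 - 1.5Pb = 52 + 3Pb, so Pb = 106.
Sellers receive Ps = 106 + 78 = 184; x' = 529 − 1.5·106 = 370.
ΔCS = ½(292 + 370)(158 − 106) = 17212; ΔPS = ½(292 + 370)(184 − 158) = 8606.
Government spending = 78 × 370 = 28860.
Net change = 17212 + 8606 − 28860 = -3042. The loss equals the DWL triangle ½·78·78.

Net change in total surplus = -£3042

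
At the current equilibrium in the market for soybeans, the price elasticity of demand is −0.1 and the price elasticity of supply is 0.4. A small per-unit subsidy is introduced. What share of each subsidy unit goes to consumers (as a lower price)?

For a small subsidy around the equilibrium, the benefit split depends on the relative slopes, which at a point are proportional to the elasticities.
Buyer share = εs/(εs + |εd|) = 0.4/(0.4 + 0.1) = 0.8; seller share = |εd|/(εs + |εd|) = 0.2.

Consumer share = 0.8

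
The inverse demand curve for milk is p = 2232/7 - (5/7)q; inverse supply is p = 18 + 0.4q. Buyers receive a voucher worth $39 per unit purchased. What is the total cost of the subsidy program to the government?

Pre-subsidy: 2232/7 - (5/7)q = 18 + 0.4q gives q* = 270 and p* = 126.
With the rebate, buyers effectively pay pb = ps − 39, where ps is the price sellers receive.
On the curves, pb = 2232/7 - (5/7)q and ps = 18 + 0.4q; the wedge ps − pb = 39 gives 18 + 0.4q − (2232/7 - (5/7)q) = 39, so q' = 305.
Then pb = 2232/7 − (5/7)·305 = 101 and ps = 18 + 0.4·305 = 140.
Government outlay = subsidy × quantity = 39 × 305 = 11895.

Government cost = $11895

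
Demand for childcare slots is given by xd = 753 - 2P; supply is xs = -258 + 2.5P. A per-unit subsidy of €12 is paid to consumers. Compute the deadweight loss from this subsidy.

Pre-subsidy: 753 - 2P = -258 + 2.5P gives P* = 674/3, x* = 911/3.
With the rebate, buyers effectively pay Pb = Ps − 12, where Ps is the price sellers receive.
Demand in terms of Ps becomes xd = 753 − 2(Ps − 12) = 777 - 2Ps. Setting this equal to supply: 777 - 2Ps = -258 + 2.5Ps, so Ps = 230.
Buyers pay Pb = 230 − 12 = 218; x' = -258 + 2.5·230 = 317.
The subsidy expands output by 317 − 911/3 = 40/3 past the efficient level; on those units the gap between marginal cost and willingness to pay runs from 0 up to 12.
DWL = ½ × 12 × 40/3 = 80.

Deadweight loss = €80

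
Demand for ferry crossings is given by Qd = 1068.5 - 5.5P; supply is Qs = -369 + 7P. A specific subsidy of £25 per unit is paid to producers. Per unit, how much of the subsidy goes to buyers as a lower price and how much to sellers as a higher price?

Pre-subsidy: 1068.5 - 5.5P = -369 + 7P gives P* = 115, Q* = 436.
With the subsidy, sellers receive Ps = Pb + 25 for each unit, where Pb is the price buyers pay.
Supply in terms of Pb becomes Qs = -369 + 7(Pb + 25) = -194 + 7Pb. Setting this equal to demand: 1068.5 - 5.5Pb = -194 + 7Pb, so Pb = 101.
Sellers receive Ps = 101 + 25 = 126; Q' = 1068.5 − 5.5·101 = 513.
Buyers' price falls by P* − Pb = 115 − 101 = 14; sellers' price rises by Ps − P* = 126 − 115 = 11.

Buyers gain £14 per unit; sellers gain £11 per unit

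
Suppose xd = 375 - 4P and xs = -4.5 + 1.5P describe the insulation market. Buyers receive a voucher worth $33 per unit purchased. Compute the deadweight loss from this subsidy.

Pre-subsidy: 375 - 4P = -4.5 + 1.5P gives P* = 69, x* = 99.
With the rebate, buyers effectively pay Pb = Ps − 33, where Ps is the price sellers receive.
Demand in terms of Ps becomes xd = 375 − 4(Ps − 33) = 507 - 4Ps. Setting this equal to supply: 507 - 4Ps = -4.5 + 1.5Ps, so Ps = 93.
Buyers pay Pb = 93 − 33 = 60; x' = -4.5 + 1.5·93 = 135.
The subsidy expands output by 135 − 99 = 36 past the efficient level; on those units the gap between marginal cost and willingness to pay runs from 0 up to 33.
DWL = ½ × 33 × 36 = 594.

Deadweight loss = $594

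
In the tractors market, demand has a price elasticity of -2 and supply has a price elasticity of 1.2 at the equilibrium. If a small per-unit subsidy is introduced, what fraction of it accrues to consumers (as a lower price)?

For a small subsidy around the equilibrium, the benefit split depends on the relative slopes, which at a point are proportional to the elasticities.
Buyer share = εs/(εs + |εd|) = 1.2/(1.2 + 2) = 0.375; seller share = |εd|/(εs + |εd|) = 0.625.

Consumer share = 0.375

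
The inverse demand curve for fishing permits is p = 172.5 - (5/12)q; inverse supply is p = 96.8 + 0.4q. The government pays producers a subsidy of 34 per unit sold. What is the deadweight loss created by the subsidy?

Deadweight loss = 34680/49

Pre-subsidy: 172.5 - (5/12)q = 96.8 + 0.4q gives q* = 4542/49 and p* = 6560/49.
With the subsidy, sellers receive ps = pb + 34 for each unit, where pb is the price buyers pay.
On the curves, pb = 172.5 - (5/12)q and ps = 96.8 + 0.4q; the wedge ps − pb = 34 gives 96.8 + 0.4q − (172.5 - (5/12)q) = 34, so q' = 6582/49.
Then pb = 172.5 − (5/12)·(6582/49) = 5710/49 and ps = 96.8 + 0.4·(6582/49) = 7376/49.
The subsidy expands output by 6582/49 − 4542/49 = 2040/49 past the efficient level; on those units the gap between marginal cost and willingness to pay runs from 0 up to 34.
DWL = ½ × 34 × 2040/49 = 34680/49.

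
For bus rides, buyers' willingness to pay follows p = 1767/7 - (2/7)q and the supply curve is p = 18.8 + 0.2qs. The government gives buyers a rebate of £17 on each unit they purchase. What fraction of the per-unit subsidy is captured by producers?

Producer share = 7/17

Pre-subsidy: 1767/7 - (2/7)q = 18.8 + 0.2q gives q* = 481 and p* = 115.
With the rebate, buyers effectively pay pb = ps − 17, where ps is the price sellers receive.
On the curves, pb = 1767/7 - (2/7)q and ps = 18.8 + 0.2q; the wedge ps − pb = 17 gives 18.8 + 0.2q − (1767/7 - (2/7)q) = 17, so q' = 516.
Then pb = 1767/7 − (2/7)·516 = 105 and ps = 18.8 + 0.2·516 = 122.
Buyers' price falls by p* − pb = 115 − 105 = 10; sellers' price rises by ps − p* = 122 − 115 = 7.
So producers capture 7/17 = 7/17 of each unit of subsidy.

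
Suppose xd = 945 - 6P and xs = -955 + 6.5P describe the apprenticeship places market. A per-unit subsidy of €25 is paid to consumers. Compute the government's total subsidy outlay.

Government cost = €2775

Pre-subsidy: 945 - 6P = -955 + 6.5P gives P* = 152, x* = 33.
With the rebate, buyers effectively pay Pb = Ps − 25, where Ps is the price sellers receive.
Demand in terms of Ps becomes xd = 945 − 6(Ps − 25) = 1095 - 6Ps. Setting this equal to supply: 1095 - 6Ps = -955 + 6.5Ps, so Ps = 164.
Buyers pay Pb = 164 − 25 = 139; x' = -955 + 6.5·164 = 111.
Government outlay = subsidy × quantity = 25 × 111 = 2775.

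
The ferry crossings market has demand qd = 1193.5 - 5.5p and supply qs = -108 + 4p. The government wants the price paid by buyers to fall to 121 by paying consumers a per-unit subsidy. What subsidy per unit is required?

Required subsidy s = 38 per unit

At a buyer price of 121, quantity demanded is 1193.5 − 5.5·121 = 528.
Sellers supply 528 only when they receive ps with -108 + 4·ps = 528, i.e. ps = 159.
s = ps − pb = 159 − 121 = 38.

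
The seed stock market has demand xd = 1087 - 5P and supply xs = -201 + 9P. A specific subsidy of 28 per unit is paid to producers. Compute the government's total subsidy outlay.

Pre-subsidy: 1087 - 5P = -201 + 9P gives P* = 92, x* = 627.
With the subsidy, sellers receive Ps = Pb + 28 for each unit, where Pb is the price buyers pay.
Supply in terms of Pb becomes xs = -201 + 9(Pb + 28) = 51 + 9Pb. Setting this equal to demand: 1087 - 5Pb = 51 + 9Pb, so Pb = 74.
Sellers receive Ps = 74 + 28 = 102; x' = 1087 − 5·74 = 717.
Government outlay = subsidy × quantity = 28 × 717 = 20076.

Government cost = 20076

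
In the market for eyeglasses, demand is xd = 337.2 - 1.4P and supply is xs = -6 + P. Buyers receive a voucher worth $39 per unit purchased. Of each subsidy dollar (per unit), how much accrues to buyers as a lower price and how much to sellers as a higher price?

Buyers gain $16.25 per unit; sellers gain $22.75 per unit

Pre-subsidy: 337.2 - 1.4P = -6 + P gives P* = 143, x* = 137.
With the rebate, buyers effectively pay Pb = Ps − 39, where Ps is the price sellers receive.
Demand in terms of Ps becomes xd = 337.2 − 1.4(Ps − 39) = 391.8 - 1.4Ps. Setting this equal to supply: 391.8 - 1.4Ps = -6 + Ps, so Ps = 165.75.
Buyers pay Pb = 165.75 − 39 = 126.75; x' = -6 + 1·165.75 = 159.75.
Buyers' price falls by P* − Pb = 143 − 126.75 = 16.25; sellers' price rises by Ps − P* = 165.75 − 143 = 22.75.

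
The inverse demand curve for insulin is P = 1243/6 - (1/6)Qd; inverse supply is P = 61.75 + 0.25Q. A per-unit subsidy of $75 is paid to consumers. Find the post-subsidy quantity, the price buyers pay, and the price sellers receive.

Q' = 529; buyers pay $119; sellers receive $194

Pre-subsidy: 1243/6 - (1/6)Q = 61.75 + 0.25Q gives Q* = 349 and P* = 149.
With the rebate, buyers effectively pay Pb = Ps − 75, where Ps is the price sellers receive.
On the curves, Pb = 1243/6 - (1/6)Q and Ps = 61.75 + 0.25Q; the wedge Ps − Pb = 75 gives 61.75 + 0.25Q − (1243/6 - (1/6)Q) = 75, so Q' = 529.
Then Pb = 1243/6 − (1/6)·529 = 119 and Ps = 61.75 + 0.25·529 = 194.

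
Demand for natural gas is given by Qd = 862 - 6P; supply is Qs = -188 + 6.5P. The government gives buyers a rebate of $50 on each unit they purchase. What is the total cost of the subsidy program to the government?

Government cost = $25700

Pre-subsidy: 862 - 6P = -188 + 6.5P gives P* = 84, Q* = 358.
With the rebate, buyers effectively pay Pb = Ps − 50, where Ps is the price sellers receive.
Demand in terms of Ps becomes Qd = 862 − 6(Ps − 50) = 1162 - 6Ps. Setting this equal to supply: 1162 - 6Ps = -188 + 6.5Ps, so Ps = 108.
Buyers pay Pb = 108 − 50 = 58; Q' = -188 + 6.5·108 = 514.
Government outlay = subsidy × quantity = 50 × 514 = 25700.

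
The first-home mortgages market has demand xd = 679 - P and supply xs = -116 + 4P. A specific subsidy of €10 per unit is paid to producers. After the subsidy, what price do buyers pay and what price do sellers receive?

Pre-subsidy: 679 - P = -116 + 4P gives P* = 159, x* = 520.
With the subsidy, sellers receive Ps = Pb + 10 for each unit, where Pb is the price buyers pay.
Supply in terms of Pb becomes xs = -116 + 4(Pb + 10) = -76 + 4Pb. Setting this equal to demand: 679 - Pb = -76 + 4Pb, so Pb = 151.
Sellers receive Ps = 151 + 10 = 161; x' = 679 − 1·151 = 528.

Buyers pay €151; sellers receive €161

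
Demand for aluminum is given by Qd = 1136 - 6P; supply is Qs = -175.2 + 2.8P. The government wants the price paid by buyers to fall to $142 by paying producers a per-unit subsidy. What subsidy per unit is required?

At a buyer price of 142, quantity demanded is 1136 − 6·142 = 284.
Sellers supply 284 only when they receive Ps with -175.2 + 2.8·Ps = 284, i.e. Ps = 164.
s = Ps − Pb = 164 − 142 = 22.

Required subsidy s = $22 per unit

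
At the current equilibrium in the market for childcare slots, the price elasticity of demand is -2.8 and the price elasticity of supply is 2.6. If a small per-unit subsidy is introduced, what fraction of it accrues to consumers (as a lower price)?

For a small subsidy around the equilibrium, the benefit split depends on the relative slopes, which at a point are proportional to the elasticities.
Buyer share = εs/(εs + |εd|) = 2.6/(2.6 + 2.8) = 13/27; seller share = |εd|/(εs + |εd|) = 14/27.

Consumer share = 13/27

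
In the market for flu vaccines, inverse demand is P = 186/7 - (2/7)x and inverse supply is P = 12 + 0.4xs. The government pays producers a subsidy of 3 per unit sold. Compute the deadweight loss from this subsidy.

Deadweight loss = 6.5625

Pre-subsidy: 186/7 - (2/7)x = 12 + 0.4x gives x* = 21.25 and P* = 20.5.
With the subsidy, sellers receive Ps = Pb + 3 for each unit, where Pb is the price buyers pay.
On the curves, Pb = 186/7 - (2/7)x and Ps = 12 + 0.4x; the wedge Ps − Pb = 3 gives 12 + 0.4x − (186/7 - (2/7)x) = 3, so x' = 25.625.
Then Pb = 186/7 − (2/7)·25.625 = 19.25 and Ps = 12 + 0.4·25.625 = 22.25.
The subsidy expands output by 25.625 − 21.25 = 4.375 past the efficient level; on those units the gap between marginal cost and willingness to pay runs from 0 up to 3.
DWL = ½ × 3 × 4.375 = 6.5625.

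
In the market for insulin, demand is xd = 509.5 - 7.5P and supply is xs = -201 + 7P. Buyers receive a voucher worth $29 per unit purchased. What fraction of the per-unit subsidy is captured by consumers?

Consumer share = 14/29

Pre-subsidy: 509.5 - 7.5P = -201 + 7P gives P* = 49, x* = 142.
With the rebate, buyers effectively pay Pb = Ps − 29, where Ps is the price sellers receive.
Demand in terms of Ps becomes xd = 509.5 − 7.5(Ps − 29) = 727 - 7.5Ps. Setting this equal to supply: 727 - 7.5Ps = -201 + 7Ps, so Ps = 64.
Buyers pay Pb = 64 − 29 = 35; x' = -201 + 7·64 = 247.
Buyers' price falls by P* − Pb = 49 − 35 = 14; sellers' price rises by Ps − P* = 64 − 49 = 15.
So consumers capture 14/29 = 14/29 of each unit of subsidy.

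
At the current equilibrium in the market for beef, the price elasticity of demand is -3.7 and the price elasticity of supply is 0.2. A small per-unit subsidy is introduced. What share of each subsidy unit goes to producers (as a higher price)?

For a small subsidy around the equilibrium, the benefit split depends on the relative slopes, which at a point are proportional to the elasticities.
Buyer share = εs/(εs + |εd|) = 0.2/(0.2 + 3.7) = 2/39; seller share = |εd|/(εs + |εd|) = 37/39.
So producers capture 37/39 of the subsidy.

Producer share = 37/39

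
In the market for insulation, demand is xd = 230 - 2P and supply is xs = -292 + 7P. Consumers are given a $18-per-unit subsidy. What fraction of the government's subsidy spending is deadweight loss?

Pre-subsidy: 230 - 2P = -292 + 7P gives P* = 58, x* = 114.
With the rebate, buyers effectively pay Pb = Ps − 18, where Ps is the price sellers receive.
Demand in terms of Ps becomes xd = 230 − 2(Ps − 18) = 266 - 2Ps. Setting this equal to supply: 266 - 2Ps = -292 + 7Ps, so Ps = 62.
Buyers pay Pb = 62 − 18 = 44; x' = -292 + 7·62 = 142.
ΔCS = ½(114 + 142)(58 − 44) = 1792; ΔPS = ½(114 + 142)(62 − 58) = 512.
Government spending = 18 × 142 = 2556.
DWL = ½ × 18 × (142 − 114) = 252; fraction = 252 / 2556 = 7/71.

DWL / government spending = 7/71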